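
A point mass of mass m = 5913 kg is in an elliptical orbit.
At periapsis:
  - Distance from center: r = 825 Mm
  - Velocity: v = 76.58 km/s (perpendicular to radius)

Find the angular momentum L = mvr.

Convert to SI: r = 825 Mm = 8.25e+08 m; v = 76.58 km/s = 76580 m/s.
Since v is perpendicular to r, L = m · v · r.
L = 5913 · 76580 · 8.25e+08 kg·m²/s ≈ 3.736e+17 kg·m²/s.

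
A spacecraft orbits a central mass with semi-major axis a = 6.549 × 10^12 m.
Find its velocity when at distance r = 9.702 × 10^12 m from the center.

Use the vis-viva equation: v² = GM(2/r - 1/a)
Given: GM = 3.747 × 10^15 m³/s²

Vis-viva: v = √(GM · (2/r − 1/a)).
2/r − 1/a = 2/9.702e+12 − 1/6.549e+12 = 5.3448e-14 m⁻¹.
v = √(3.747e+15 · 5.3448e-14) m/s ≈ 14.15 m/s = 14.15 m/s.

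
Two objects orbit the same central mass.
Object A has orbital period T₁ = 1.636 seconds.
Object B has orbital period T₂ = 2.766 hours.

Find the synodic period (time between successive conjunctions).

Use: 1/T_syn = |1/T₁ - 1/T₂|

Convert to SI: T₂ = 2.766 hours = 9957.6 s.
T_syn = |T₁ · T₂ / (T₁ − T₂)|.
T_syn = |1.636 · 9957.6 / (1.636 − 9957.6)| s ≈ 1.636 s = 1.636 seconds.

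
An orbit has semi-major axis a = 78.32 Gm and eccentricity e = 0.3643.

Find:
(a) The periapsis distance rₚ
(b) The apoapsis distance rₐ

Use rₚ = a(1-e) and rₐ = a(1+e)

Convert to SI: a = 78.32 Gm = 7.832e+10 m.
(a) rₚ = a(1 − e) = 7.832e+10 · (1 − 0.3643) = 7.832e+10 · 0.6357 ≈ 4.979e+10 m = 49.79 Gm.
(b) rₐ = a(1 + e) = 7.832e+10 · (1 + 0.3643) = 7.832e+10 · 1.3643 ≈ 1.069e+11 m = 106.9 Gm.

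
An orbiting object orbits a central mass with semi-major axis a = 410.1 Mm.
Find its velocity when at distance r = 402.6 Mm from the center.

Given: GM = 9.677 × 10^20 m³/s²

Convert to SI: a = 410.1 Mm = 4.101e+08 m; r = 402.6 Mm = 4.026e+08 m.
Vis-viva: v = √(GM · (2/r − 1/a)).
2/r − 1/a = 2/4.026e+08 − 1/4.101e+08 = 2.52928e-09 m⁻¹.
v = √(9.677e+20 · 2.52928e-09) m/s ≈ 1.564e+06 m/s = 1564 km/s.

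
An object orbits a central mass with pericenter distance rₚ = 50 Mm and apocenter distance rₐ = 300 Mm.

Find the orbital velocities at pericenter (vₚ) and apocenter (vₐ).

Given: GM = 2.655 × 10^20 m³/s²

Convert to SI: rₚ = 50 Mm = 5e+07 m; rₐ = 300 Mm = 3e+08 m.
Use the vis-viva equation v² = GM(2/r − 1/a) with a = (rₚ + rₐ)/2 = (5e+07 + 3e+08)/2 = 1.75e+08 m.
vₚ = √(GM · (2/rₚ − 1/a)) = √(2.655e+20 · (2/5e+07 − 1/1.75e+08)) m/s ≈ 3.017e+06 m/s = 3017 km/s.
vₐ = √(GM · (2/rₐ − 1/a)) = √(2.655e+20 · (2/3e+08 − 1/1.75e+08)) m/s ≈ 5.028e+05 m/s = 502.8 km/s.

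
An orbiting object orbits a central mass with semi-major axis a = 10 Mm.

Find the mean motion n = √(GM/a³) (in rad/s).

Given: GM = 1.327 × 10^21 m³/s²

Convert to SI: a = 10 Mm = 1e+07 m.
n = √(GM / a³).
n = √(1.327e+21 / (1e+07)³) rad/s ≈ 1.152 rad/s.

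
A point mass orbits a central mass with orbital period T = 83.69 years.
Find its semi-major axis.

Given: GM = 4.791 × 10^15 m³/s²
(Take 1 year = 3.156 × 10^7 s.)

Convert to SI: T = 83.69 years = 2.64126e+09 s.
Invert Kepler's third law: a = (GM · T² / (4π²))^(1/3).
Substituting T = 2.64126e+09 s and GM = 4.791e+15 m³/s²:
a = (4.791e+15 · (2.64126e+09)² / (4π²))^(1/3) m
a ≈ 9.46e+10 m = 94.6 Gm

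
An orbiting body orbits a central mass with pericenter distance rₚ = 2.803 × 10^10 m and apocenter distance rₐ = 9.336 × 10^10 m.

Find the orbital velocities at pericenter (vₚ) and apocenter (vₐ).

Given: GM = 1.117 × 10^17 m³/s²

Use the vis-viva equation v² = GM(2/r − 1/a) with a = (rₚ + rₐ)/2 = (2.803e+10 + 9.336e+10)/2 = 6.0695e+10 m.
vₚ = √(GM · (2/rₚ − 1/a)) = √(1.117e+17 · (2/2.803e+10 − 1/6.0695e+10)) m/s ≈ 2476 m/s = 2.476 km/s.
vₐ = √(GM · (2/rₐ − 1/a)) = √(1.117e+17 · (2/9.336e+10 − 1/6.0695e+10)) m/s ≈ 743.3 m/s = 743.3 m/s.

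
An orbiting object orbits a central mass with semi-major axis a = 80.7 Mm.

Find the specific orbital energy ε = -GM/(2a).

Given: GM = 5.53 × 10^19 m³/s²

Convert to SI: a = 80.7 Mm = 8.07e+07 m.
ε = −GM / (2a).
ε = −5.53e+19 / (2 · 8.07e+07) J/kg ≈ -3.426e+11 J/kg = -342.6 GJ/kg.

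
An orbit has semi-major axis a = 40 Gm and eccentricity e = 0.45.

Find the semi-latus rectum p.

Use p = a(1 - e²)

Convert to SI: a = 40 Gm = 4e+10 m.
p = a (1 − e²).
p = 4e+10 · (1 − (0.45)²) = 4e+10 · 0.7975 ≈ 3.19e+10 m = 31.9 Gm.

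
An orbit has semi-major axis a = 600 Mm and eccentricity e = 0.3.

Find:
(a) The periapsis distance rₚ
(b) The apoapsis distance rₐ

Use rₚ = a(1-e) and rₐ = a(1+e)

Convert to SI: a = 600 Mm = 6e+08 m.
(a) rₚ = a(1 − e) = 6e+08 · (1 − 0.3) = 6e+08 · 0.7 ≈ 4.2e+08 m = 420 Mm.
(b) rₐ = a(1 + e) = 6e+08 · (1 + 0.3) = 6e+08 · 1.3 ≈ 7.8e+08 m = 780 Mm.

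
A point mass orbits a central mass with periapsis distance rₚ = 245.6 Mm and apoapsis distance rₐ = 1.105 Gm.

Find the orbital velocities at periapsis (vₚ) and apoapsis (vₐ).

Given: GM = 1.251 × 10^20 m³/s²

Convert to SI: rₚ = 245.6 Mm = 2.456e+08 m; rₐ = 1.105 Gm = 1.105e+09 m.
Use the vis-viva equation v² = GM(2/r − 1/a) with a = (rₚ + rₐ)/2 = (2.456e+08 + 1.105e+09)/2 = 6.753e+08 m.
vₚ = √(GM · (2/rₚ − 1/a)) = √(1.251e+20 · (2/2.456e+08 − 1/6.753e+08)) m/s ≈ 9.13e+05 m/s = 913 km/s.
vₐ = √(GM · (2/rₐ − 1/a)) = √(1.251e+20 · (2/1.105e+09 − 1/6.753e+08)) m/s ≈ 2.029e+05 m/s = 202.9 km/s.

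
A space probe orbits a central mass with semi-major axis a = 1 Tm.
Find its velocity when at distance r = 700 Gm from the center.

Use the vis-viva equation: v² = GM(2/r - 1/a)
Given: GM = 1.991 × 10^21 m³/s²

Convert to SI: a = 1 Tm = 1e+12 m; r = 700 Gm = 7e+11 m.
Vis-viva: v = √(GM · (2/r − 1/a)).
2/r − 1/a = 2/7e+11 − 1/1e+12 = 1.85714e-12 m⁻¹.
v = √(1.991e+21 · 1.85714e-12) m/s ≈ 6.081e+04 m/s = 60.81 km/s.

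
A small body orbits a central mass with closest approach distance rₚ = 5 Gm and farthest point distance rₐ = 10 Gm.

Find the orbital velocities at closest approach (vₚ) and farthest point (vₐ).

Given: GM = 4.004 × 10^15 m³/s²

Convert to SI: rₚ = 5 Gm = 5e+09 m; rₐ = 10 Gm = 1e+10 m.
Use the vis-viva equation v² = GM(2/r − 1/a) with a = (rₚ + rₐ)/2 = (5e+09 + 1e+10)/2 = 7.5e+09 m.
vₚ = √(GM · (2/rₚ − 1/a)) = √(4.004e+15 · (2/5e+09 − 1/7.5e+09)) m/s ≈ 1033 m/s = 1.033 km/s.
vₐ = √(GM · (2/rₐ − 1/a)) = √(4.004e+15 · (2/1e+10 − 1/7.5e+09)) m/s ≈ 516.7 m/s = 516.7 m/s.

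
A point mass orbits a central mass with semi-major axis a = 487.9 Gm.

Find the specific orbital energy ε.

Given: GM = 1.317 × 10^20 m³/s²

Convert to SI: a = 487.9 Gm = 4.879e+11 m.
ε = −GM / (2a).
ε = −1.317e+20 / (2 · 4.879e+11) J/kg ≈ -1.35e+08 J/kg = -135 MJ/kg.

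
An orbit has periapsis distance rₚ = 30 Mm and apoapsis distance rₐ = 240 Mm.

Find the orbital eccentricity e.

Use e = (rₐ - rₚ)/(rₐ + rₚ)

Convert to SI: rₚ = 30 Mm = 3e+07 m; rₐ = 240 Mm = 2.4e+08 m.
e = (rₐ − rₚ) / (rₐ + rₚ).
e = (2.4e+08 − 3e+07) / (2.4e+08 + 3e+07) = 2.1e+08 / 2.7e+08 ≈ 0.7778.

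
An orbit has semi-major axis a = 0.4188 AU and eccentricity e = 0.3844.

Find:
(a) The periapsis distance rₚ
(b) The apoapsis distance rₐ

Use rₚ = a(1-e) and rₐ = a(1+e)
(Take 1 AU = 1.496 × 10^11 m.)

Convert to SI: a = 0.4188 AU = 6.26525e+10 m.
(a) rₚ = a(1 − e) = 6.26525e+10 · (1 − 0.3844) = 6.26525e+10 · 0.6156 ≈ 3.857e+10 m = 0.2578 AU.
(b) rₐ = a(1 + e) = 6.26525e+10 · (1 + 0.3844) = 6.26525e+10 · 1.3844 ≈ 8.674e+10 m = 0.5798 AU.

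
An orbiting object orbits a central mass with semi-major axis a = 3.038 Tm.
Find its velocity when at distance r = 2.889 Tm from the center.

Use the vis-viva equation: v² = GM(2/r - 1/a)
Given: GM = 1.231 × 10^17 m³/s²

Convert to SI: a = 3.038 Tm = 3.038e+12 m; r = 2.889 Tm = 2.889e+12 m.
Vis-viva: v = √(GM · (2/r − 1/a)).
2/r − 1/a = 2/2.889e+12 − 1/3.038e+12 = 3.63117e-13 m⁻¹.
v = √(1.231e+17 · 3.63117e-13) m/s ≈ 211.4 m/s = 211.4 m/s.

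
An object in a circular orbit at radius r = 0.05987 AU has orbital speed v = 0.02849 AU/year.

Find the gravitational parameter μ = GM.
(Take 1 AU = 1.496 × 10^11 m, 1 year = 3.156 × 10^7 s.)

Convert to SI: r = 0.05987 AU = 8.95655e+09 m; v = 0.02849 AU/year = 135.048 m/s.
For a circular orbit v² = GM/r, so GM = v² · r.
GM = (135.048)² · 8.95655e+09 m³/s² ≈ 1.633e+14 m³/s² = 1.633 × 10^14 m³/s².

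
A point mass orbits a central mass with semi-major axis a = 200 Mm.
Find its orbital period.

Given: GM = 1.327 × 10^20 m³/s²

Convert to SI: a = 200 Mm = 2e+08 m.
Kepler's third law: T = 2π √(a³ / GM).
Substituting a = 2e+08 m and GM = 1.327e+20 m³/s²:
T = 2π √((2e+08)³ / 1.327e+20) s
T ≈ 1543 s = 25.71 minutes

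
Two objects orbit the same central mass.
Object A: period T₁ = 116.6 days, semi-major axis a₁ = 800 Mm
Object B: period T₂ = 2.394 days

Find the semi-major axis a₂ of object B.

Convert to SI: T₁ = 116.6 days = 1.00742e+07 s; a₁ = 800 Mm = 8e+08 m; T₂ = 2.394 days = 206842 s.
Kepler's third law: (T₁/T₂)² = (a₁/a₂)³ ⇒ a₂ = a₁ · (T₂/T₁)^(2/3).
T₂/T₁ = 206842 / 1.00742e+07 = 0.0205317.
a₂ = 8e+08 · (0.0205317)^(2/3) m ≈ 5.998e+07 m = 59.98 Mm.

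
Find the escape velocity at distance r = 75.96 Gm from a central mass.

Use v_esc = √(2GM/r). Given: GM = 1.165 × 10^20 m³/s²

Convert to SI: r = 75.96 Gm = 7.596e+10 m.
Escape velocity comes from setting total energy to zero: ½v² − GM/r = 0 ⇒ v_esc = √(2GM / r).
v_esc = √(2 · 1.165e+20 / 7.596e+10) m/s ≈ 5.538e+04 m/s = 55.38 km/s.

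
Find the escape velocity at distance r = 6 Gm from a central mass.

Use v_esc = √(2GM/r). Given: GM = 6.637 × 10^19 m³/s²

Convert to SI: r = 6 Gm = 6e+09 m.
Escape velocity comes from setting total energy to zero: ½v² − GM/r = 0 ⇒ v_esc = √(2GM / r).
v_esc = √(2 · 6.637e+19 / 6e+09) m/s ≈ 1.487e+05 m/s = 148.7 km/s.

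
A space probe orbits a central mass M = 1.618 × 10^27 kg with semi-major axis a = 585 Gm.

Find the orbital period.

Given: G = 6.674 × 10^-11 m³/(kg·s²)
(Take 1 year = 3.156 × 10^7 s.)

Convert to SI: a = 585 Gm = 5.85e+11 m.
GM = G · M = 6.674e-11 · 1.618e+27 = 1.07985e+17 m³/s².
Kepler's third law: T = 2π √(a³ / GM).
Substituting a = 5.85e+11 m and GM = 1.07985e+17 m³/s²:
T = 2π √((5.85e+11)³ / 1.07985e+17) s
T ≈ 8.555e+09 s = 271.1 years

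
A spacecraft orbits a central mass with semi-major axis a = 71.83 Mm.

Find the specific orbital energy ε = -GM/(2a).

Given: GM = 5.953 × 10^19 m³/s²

Convert to SI: a = 71.83 Mm = 7.183e+07 m.
ε = −GM / (2a).
ε = −5.953e+19 / (2 · 7.183e+07) J/kg ≈ -4.144e+11 J/kg = -414.4 GJ/kg.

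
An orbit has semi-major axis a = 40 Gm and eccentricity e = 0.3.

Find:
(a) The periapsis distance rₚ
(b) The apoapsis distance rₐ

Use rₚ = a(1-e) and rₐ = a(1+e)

Convert to SI: a = 40 Gm = 4e+10 m.
(a) rₚ = a(1 − e) = 4e+10 · (1 − 0.3) = 4e+10 · 0.7 ≈ 2.8e+10 m = 28 Gm.
(b) rₐ = a(1 + e) = 4e+10 · (1 + 0.3) = 4e+10 · 1.3 ≈ 5.2e+10 m = 52 Gm.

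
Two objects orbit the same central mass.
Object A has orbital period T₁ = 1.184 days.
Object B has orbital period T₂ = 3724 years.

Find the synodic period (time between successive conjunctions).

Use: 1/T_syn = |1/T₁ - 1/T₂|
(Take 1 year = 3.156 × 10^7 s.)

Convert to SI: T₁ = 1.184 days = 102298 s; T₂ = 3724 years = 1.17529e+11 s.
T_syn = |T₁ · T₂ / (T₁ − T₂)|.
T_syn = |102298 · 1.17529e+11 / (102298 − 1.17529e+11)| s ≈ 1.023e+05 s = 1.184 days.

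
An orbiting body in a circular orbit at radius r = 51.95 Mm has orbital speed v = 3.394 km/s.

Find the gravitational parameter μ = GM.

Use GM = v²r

Convert to SI: r = 51.95 Mm = 5.195e+07 m; v = 3.394 km/s = 3394 m/s.
For a circular orbit v² = GM/r, so GM = v² · r.
GM = (3394)² · 5.195e+07 m³/s² ≈ 5.984e+14 m³/s² = 5.984 × 10^14 m³/s².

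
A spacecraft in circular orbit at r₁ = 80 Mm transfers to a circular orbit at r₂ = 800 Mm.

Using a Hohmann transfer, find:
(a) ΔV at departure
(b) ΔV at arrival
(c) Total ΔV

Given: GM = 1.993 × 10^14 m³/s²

Convert to SI: r₁ = 80 Mm = 8e+07 m; r₂ = 800 Mm = 8e+08 m.
Transfer semi-major axis: a_t = (r₁ + r₂)/2 = (8e+07 + 8e+08)/2 = 4.4e+08 m.
Circular speeds: v₁ = √(GM/r₁) = 1578.37 m/s, v₂ = √(GM/r₂) = 499.124 m/s.
Transfer speeds (vis-viva v² = GM(2/r − 1/a_t)): v₁ᵗ = 2128.27 m/s, v₂ᵗ = 212.827 m/s.
(a) ΔV₁ = |v₁ᵗ − v₁| ≈ 549.9 m/s = 549.9 m/s.
(b) ΔV₂ = |v₂ − v₂ᵗ| ≈ 286.3 m/s = 286.3 m/s.
(c) ΔV_total = ΔV₁ + ΔV₂ ≈ 836.2 m/s = 836.2 m/s.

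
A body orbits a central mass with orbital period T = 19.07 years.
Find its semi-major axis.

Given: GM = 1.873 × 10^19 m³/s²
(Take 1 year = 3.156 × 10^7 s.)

Convert to SI: T = 19.07 years = 6.01849e+08 s.
Invert Kepler's third law: a = (GM · T² / (4π²))^(1/3).
Substituting T = 6.01849e+08 s and GM = 1.873e+19 m³/s²:
a = (1.873e+19 · (6.01849e+08)² / (4π²))^(1/3) m
a ≈ 5.56e+11 m = 556 Gm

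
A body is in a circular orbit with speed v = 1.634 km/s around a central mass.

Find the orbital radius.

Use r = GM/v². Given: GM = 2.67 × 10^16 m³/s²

Convert to SI: v = 1.634 km/s = 1634 m/s.
For a circular orbit, v² = GM / r, so r = GM / v².
r = 2.67e+16 / (1634)² m ≈ 1e+10 m = 10 Gm.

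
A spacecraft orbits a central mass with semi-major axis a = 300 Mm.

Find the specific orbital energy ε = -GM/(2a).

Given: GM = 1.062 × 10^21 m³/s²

Convert to SI: a = 300 Mm = 3e+08 m.
ε = −GM / (2a).
ε = −1.062e+21 / (2 · 3e+08) J/kg ≈ -1.77e+12 J/kg = -1770 GJ/kg.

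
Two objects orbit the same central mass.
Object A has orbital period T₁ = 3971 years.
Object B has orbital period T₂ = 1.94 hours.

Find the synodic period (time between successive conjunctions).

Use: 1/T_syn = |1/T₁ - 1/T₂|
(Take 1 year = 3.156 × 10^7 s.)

Convert to SI: T₁ = 3971 years = 1.25325e+11 s; T₂ = 1.94 hours = 6984 s.
T_syn = |T₁ · T₂ / (T₁ − T₂)|.
T_syn = |1.25325e+11 · 6984 / (1.25325e+11 − 6984)| s ≈ 6984 s = 1.94 hours.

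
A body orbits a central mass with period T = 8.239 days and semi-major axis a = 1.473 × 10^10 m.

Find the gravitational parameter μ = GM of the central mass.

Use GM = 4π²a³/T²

Convert to SI: T = 8.239 days = 711850 s.
GM = 4π² · a³ / T².
GM = 4π² · (1.473e+10)³ / (711850)² m³/s² ≈ 2.49e+20 m³/s² = 2.49 × 10^20 m³/s².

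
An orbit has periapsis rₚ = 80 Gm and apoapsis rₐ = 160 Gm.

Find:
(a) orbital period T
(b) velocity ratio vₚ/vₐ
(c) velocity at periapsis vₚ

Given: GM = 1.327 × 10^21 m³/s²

Convert to SI: rₚ = 80 Gm = 8e+10 m; rₐ = 160 Gm = 1.6e+11 m.
(a) With a = (rₚ + rₐ)/2 = 1.2e+11 m, T = 2π √(a³/GM) = 2π √((1.2e+11)³/1.327e+21) s ≈ 7.17e+06 s
(b) Conservation of angular momentum (rₚvₚ = rₐvₐ) gives vₚ/vₐ = rₐ/rₚ = 1.6e+11/8e+10 ≈ 2
(c) With a = (rₚ + rₐ)/2 = 1.2e+11 m, vₚ = √(GM (2/rₚ − 1/a)) = √(1.327e+21 · (2/8e+10 − 1/1.2e+11)) m/s ≈ 1.487e+05 m/s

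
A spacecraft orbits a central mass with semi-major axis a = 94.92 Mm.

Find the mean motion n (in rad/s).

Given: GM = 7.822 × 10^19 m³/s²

Convert to SI: a = 94.92 Mm = 9.492e+07 m.
n = √(GM / a³).
n = √(7.822e+19 / (9.492e+07)³) rad/s ≈ 0.009564 rad/s.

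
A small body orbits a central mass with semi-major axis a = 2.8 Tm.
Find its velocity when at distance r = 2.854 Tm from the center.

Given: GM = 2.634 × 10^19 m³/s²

Convert to SI: a = 2.8 Tm = 2.8e+12 m; r = 2.854 Tm = 2.854e+12 m.
Vis-viva: v = √(GM · (2/r − 1/a)).
2/r − 1/a = 2/2.854e+12 − 1/2.8e+12 = 3.43628e-13 m⁻¹.
v = √(2.634e+19 · 3.43628e-13) m/s ≈ 3009 m/s = 3.009 km/s.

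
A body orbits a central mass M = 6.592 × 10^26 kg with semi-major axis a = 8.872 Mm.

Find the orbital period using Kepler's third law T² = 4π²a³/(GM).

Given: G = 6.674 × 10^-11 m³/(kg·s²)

Convert to SI: a = 8.872 Mm = 8.872e+06 m.
GM = G · M = 6.674e-11 · 6.592e+26 = 4.3995e+16 m³/s².
Kepler's third law: T = 2π √(a³ / GM).
Substituting a = 8.872e+06 m and GM = 4.3995e+16 m³/s²:
T = 2π √((8.872e+06)³ / 4.3995e+16) s
T ≈ 791.6 s = 13.19 minutes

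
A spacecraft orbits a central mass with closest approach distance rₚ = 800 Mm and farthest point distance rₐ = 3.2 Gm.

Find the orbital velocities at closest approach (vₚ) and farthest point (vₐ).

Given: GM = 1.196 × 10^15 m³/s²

Convert to SI: rₚ = 800 Mm = 8e+08 m; rₐ = 3.2 Gm = 3.2e+09 m.
Use the vis-viva equation v² = GM(2/r − 1/a) with a = (rₚ + rₐ)/2 = (8e+08 + 3.2e+09)/2 = 2e+09 m.
vₚ = √(GM · (2/rₚ − 1/a)) = √(1.196e+15 · (2/8e+08 − 1/2e+09)) m/s ≈ 1547 m/s = 1.547 km/s.
vₐ = √(GM · (2/rₐ − 1/a)) = √(1.196e+15 · (2/3.2e+09 − 1/2e+09)) m/s ≈ 386.7 m/s = 386.7 m/s.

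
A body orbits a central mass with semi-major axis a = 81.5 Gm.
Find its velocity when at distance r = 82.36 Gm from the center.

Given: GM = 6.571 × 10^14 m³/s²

Convert to SI: a = 81.5 Gm = 8.15e+10 m; r = 82.36 Gm = 8.236e+10 m.
Vis-viva: v = √(GM · (2/r − 1/a)).
2/r − 1/a = 2/8.236e+10 − 1/8.15e+10 = 1.20137e-11 m⁻¹.
v = √(6.571e+14 · 1.20137e-11) m/s ≈ 88.85 m/s = 88.85 m/s.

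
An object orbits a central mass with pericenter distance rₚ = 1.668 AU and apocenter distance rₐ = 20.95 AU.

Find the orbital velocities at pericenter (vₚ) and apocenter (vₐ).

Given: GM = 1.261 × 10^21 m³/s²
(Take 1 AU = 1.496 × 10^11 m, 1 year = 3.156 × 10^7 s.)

Convert to SI: rₚ = 1.668 AU = 2.49533e+11 m; rₐ = 20.95 AU = 3.13412e+12 m.
Use the vis-viva equation v² = GM(2/r − 1/a) with a = (rₚ + rₐ)/2 = (2.49533e+11 + 3.13412e+12)/2 = 1.69183e+12 m.
vₚ = √(GM · (2/rₚ − 1/a)) = √(1.261e+21 · (2/2.49533e+11 − 1/1.69183e+12)) m/s ≈ 9.676e+04 m/s = 20.41 AU/year.
vₐ = √(GM · (2/rₐ − 1/a)) = √(1.261e+21 · (2/3.13412e+12 − 1/1.69183e+12)) m/s ≈ 7703 m/s = 1.625 AU/year.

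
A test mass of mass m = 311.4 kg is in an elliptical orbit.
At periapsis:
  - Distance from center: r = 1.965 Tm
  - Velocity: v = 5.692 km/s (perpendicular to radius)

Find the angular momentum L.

Convert to SI: r = 1.965 Tm = 1.965e+12 m; v = 5.692 km/s = 5692 m/s.
Since v is perpendicular to r, L = m · v · r.
L = 311.4 · 5692 · 1.965e+12 kg·m²/s ≈ 3.483e+18 kg·m²/s.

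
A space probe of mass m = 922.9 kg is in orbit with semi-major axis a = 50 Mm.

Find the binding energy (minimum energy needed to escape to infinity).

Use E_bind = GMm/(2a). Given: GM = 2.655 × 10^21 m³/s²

Convert to SI: a = 50 Mm = 5e+07 m.
Total orbital energy is E = −GMm/(2a); binding energy is E_bind = −E = GMm/(2a).
E_bind = 2.655e+21 · 922.9 / (2 · 5e+07) J ≈ 2.45e+16 J = 24.5 PJ.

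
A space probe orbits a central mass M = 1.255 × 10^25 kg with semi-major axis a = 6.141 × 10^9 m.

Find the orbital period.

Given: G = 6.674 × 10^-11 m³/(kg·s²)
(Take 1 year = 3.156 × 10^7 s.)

GM = G · M = 6.674e-11 · 1.255e+25 = 8.37587e+14 m³/s².
Kepler's third law: T = 2π √(a³ / GM).
Substituting a = 6.141e+09 m and GM = 8.37587e+14 m³/s²:
T = 2π √((6.141e+09)³ / 8.37587e+14) s
T ≈ 1.045e+08 s = 3.31 years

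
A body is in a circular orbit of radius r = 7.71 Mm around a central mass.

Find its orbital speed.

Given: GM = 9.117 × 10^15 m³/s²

Convert to SI: r = 7.71 Mm = 7.71e+06 m.
For a circular orbit, gravity supplies the centripetal force, so v = √(GM / r).
v = √(9.117e+15 / 7.71e+06) m/s ≈ 3.439e+04 m/s = 34.39 km/s.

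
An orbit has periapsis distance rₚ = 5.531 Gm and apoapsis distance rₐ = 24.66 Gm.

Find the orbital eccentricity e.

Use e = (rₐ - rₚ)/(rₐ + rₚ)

Convert to SI: rₚ = 5.531 Gm = 5.531e+09 m; rₐ = 24.66 Gm = 2.466e+10 m.
e = (rₐ − rₚ) / (rₐ + rₚ).
e = (2.466e+10 − 5.531e+09) / (2.466e+10 + 5.531e+09) = 1.9129e+10 / 3.0191e+10 ≈ 0.6336.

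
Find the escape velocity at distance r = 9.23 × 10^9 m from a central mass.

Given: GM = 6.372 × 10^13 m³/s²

Escape velocity comes from setting total energy to zero: ½v² − GM/r = 0 ⇒ v_esc = √(2GM / r).
v_esc = √(2 · 6.372e+13 / 9.23e+09) m/s ≈ 117.5 m/s = 117.5 m/s.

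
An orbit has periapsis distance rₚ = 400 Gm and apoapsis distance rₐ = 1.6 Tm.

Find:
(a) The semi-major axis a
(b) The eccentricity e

Convert to SI: rₚ = 400 Gm = 4e+11 m; rₐ = 1.6 Tm = 1.6e+12 m.
(a) a = (rₚ + rₐ) / 2 = (4e+11 + 1.6e+12) / 2 ≈ 1e+12 m = 1 Tm.
(b) e = (rₐ − rₚ) / (rₐ + rₚ) = (1.6e+12 − 4e+11) / (1.6e+12 + 4e+11) ≈ 0.6.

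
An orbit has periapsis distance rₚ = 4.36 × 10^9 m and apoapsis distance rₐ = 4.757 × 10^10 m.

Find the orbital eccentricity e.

e = (rₐ − rₚ) / (rₐ + rₚ).
e = (4.757e+10 − 4.36e+09) / (4.757e+10 + 4.36e+09) = 4.321e+10 / 5.193e+10 ≈ 0.8321.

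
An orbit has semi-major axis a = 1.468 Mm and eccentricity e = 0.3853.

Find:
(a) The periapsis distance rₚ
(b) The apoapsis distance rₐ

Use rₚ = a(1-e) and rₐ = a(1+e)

Convert to SI: a = 1.468 Mm = 1.468e+06 m.
(a) rₚ = a(1 − e) = 1.468e+06 · (1 − 0.3853) = 1.468e+06 · 0.6147 ≈ 9.024e+05 m = 902.4 km.
(b) rₐ = a(1 + e) = 1.468e+06 · (1 + 0.3853) = 1.468e+06 · 1.3853 ≈ 2.034e+06 m = 2.034 Mm.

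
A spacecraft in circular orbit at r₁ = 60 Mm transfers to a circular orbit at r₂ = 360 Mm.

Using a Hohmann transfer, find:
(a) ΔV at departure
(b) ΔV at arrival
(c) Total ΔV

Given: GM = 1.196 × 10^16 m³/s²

Convert to SI: r₁ = 60 Mm = 6e+07 m; r₂ = 360 Mm = 3.6e+08 m.
Transfer semi-major axis: a_t = (r₁ + r₂)/2 = (6e+07 + 3.6e+08)/2 = 2.1e+08 m.
Circular speeds: v₁ = √(GM/r₁) = 14118.5 m/s, v₂ = √(GM/r₂) = 5763.87 m/s.
Transfer speeds (vis-viva v² = GM(2/r − 1/a_t)): v₁ᵗ = 18485.5 m/s, v₂ᵗ = 3080.92 m/s.
(a) ΔV₁ = |v₁ᵗ − v₁| ≈ 4367 m/s = 4.367 km/s.
(b) ΔV₂ = |v₂ − v₂ᵗ| ≈ 2683 m/s = 2.683 km/s.
(c) ΔV_total = ΔV₁ + ΔV₂ ≈ 7050 m/s = 7.05 km/s.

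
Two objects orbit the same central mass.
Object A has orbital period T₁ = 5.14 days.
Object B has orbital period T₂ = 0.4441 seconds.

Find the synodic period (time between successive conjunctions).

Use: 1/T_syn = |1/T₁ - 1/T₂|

Convert to SI: T₁ = 5.14 days = 444096 s.
T_syn = |T₁ · T₂ / (T₁ − T₂)|.
T_syn = |444096 · 0.4441 / (444096 − 0.4441)| s ≈ 0.4441 s = 0.4441 seconds.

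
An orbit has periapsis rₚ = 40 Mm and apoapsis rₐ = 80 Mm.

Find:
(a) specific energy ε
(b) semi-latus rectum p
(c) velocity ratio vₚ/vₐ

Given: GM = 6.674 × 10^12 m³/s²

Convert to SI: rₚ = 40 Mm = 4e+07 m; rₐ = 80 Mm = 8e+07 m.
(a) With a = (rₚ + rₐ)/2 = 6e+07 m, ε = −GM/(2a) = −6.674e+12/(2 · 6e+07) J/kg ≈ -5.562e+04 J/kg
(b) From a = (rₚ + rₐ)/2 = 6e+07 m and e = (rₐ − rₚ)/(rₐ + rₚ) = 0.333333, p = a(1 − e²) = 6e+07 · (1 − (0.333333)²) ≈ 5.333e+07 m
(c) Conservation of angular momentum (rₚvₚ = rₐvₐ) gives vₚ/vₐ = rₐ/rₚ = 8e+07/4e+07 ≈ 2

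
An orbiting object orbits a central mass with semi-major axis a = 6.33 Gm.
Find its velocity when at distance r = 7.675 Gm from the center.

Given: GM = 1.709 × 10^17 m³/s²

Convert to SI: a = 6.33 Gm = 6.33e+09 m; r = 7.675 Gm = 7.675e+09 m.
Vis-viva: v = √(GM · (2/r − 1/a)).
2/r − 1/a = 2/7.675e+09 − 1/6.33e+09 = 1.02608e-10 m⁻¹.
v = √(1.709e+17 · 1.02608e-10) m/s ≈ 4188 m/s = 4.188 km/s.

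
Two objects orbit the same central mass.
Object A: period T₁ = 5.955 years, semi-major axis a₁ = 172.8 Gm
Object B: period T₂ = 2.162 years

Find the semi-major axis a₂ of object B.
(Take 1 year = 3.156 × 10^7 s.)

Convert to SI: T₁ = 5.955 years = 1.8794e+08 s; a₁ = 172.8 Gm = 1.728e+11 m; T₂ = 2.162 years = 6.82327e+07 s.
Kepler's third law: (T₁/T₂)² = (a₁/a₂)³ ⇒ a₂ = a₁ · (T₂/T₁)^(2/3).
T₂/T₁ = 6.82327e+07 / 1.8794e+08 = 0.363056.
a₂ = 1.728e+11 · (0.363056)^(2/3) m ≈ 8.794e+10 m = 87.94 Gm.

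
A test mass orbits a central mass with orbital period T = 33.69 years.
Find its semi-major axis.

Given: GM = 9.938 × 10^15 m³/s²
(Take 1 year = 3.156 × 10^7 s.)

Convert to SI: T = 33.69 years = 1.06326e+09 s.
Invert Kepler's third law: a = (GM · T² / (4π²))^(1/3).
Substituting T = 1.06326e+09 s and GM = 9.938e+15 m³/s²:
a = (9.938e+15 · (1.06326e+09)² / (4π²))^(1/3) m
a ≈ 6.578e+10 m = 65.78 Gm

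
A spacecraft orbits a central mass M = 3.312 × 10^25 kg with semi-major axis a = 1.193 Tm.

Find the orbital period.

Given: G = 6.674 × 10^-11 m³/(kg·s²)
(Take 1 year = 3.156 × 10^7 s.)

Convert to SI: a = 1.193 Tm = 1.193e+12 m.
GM = G · M = 6.674e-11 · 3.312e+25 = 2.21043e+15 m³/s².
Kepler's third law: T = 2π √(a³ / GM).
Substituting a = 1.193e+12 m and GM = 2.21043e+15 m³/s²:
T = 2π √((1.193e+12)³ / 2.21043e+15) s
T ≈ 1.741e+11 s = 5518 years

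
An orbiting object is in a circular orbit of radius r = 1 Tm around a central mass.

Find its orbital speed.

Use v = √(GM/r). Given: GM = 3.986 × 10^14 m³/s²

Convert to SI: r = 1 Tm = 1e+12 m.
For a circular orbit, gravity supplies the centripetal force, so v = √(GM / r).
v = √(3.986e+14 / 1e+12) m/s ≈ 19.96 m/s = 19.96 m/s.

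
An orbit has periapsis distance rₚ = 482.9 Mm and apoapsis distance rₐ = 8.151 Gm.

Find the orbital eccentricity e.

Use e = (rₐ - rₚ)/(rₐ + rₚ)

Convert to SI: rₚ = 482.9 Mm = 4.829e+08 m; rₐ = 8.151 Gm = 8.151e+09 m.
e = (rₐ − rₚ) / (rₐ + rₚ).
e = (8.151e+09 − 4.829e+08) / (8.151e+09 + 4.829e+08) = 7.6681e+09 / 8.6339e+09 ≈ 0.8881.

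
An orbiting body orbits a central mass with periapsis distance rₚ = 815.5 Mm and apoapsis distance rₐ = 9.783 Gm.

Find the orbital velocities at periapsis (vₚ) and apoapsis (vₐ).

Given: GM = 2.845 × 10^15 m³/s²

Convert to SI: rₚ = 815.5 Mm = 8.155e+08 m; rₐ = 9.783 Gm = 9.783e+09 m.
Use the vis-viva equation v² = GM(2/r − 1/a) with a = (rₚ + rₐ)/2 = (8.155e+08 + 9.783e+09)/2 = 5.29925e+09 m.
vₚ = √(GM · (2/rₚ − 1/a)) = √(2.845e+15 · (2/8.155e+08 − 1/5.29925e+09)) m/s ≈ 2538 m/s = 2.538 km/s.
vₐ = √(GM · (2/rₐ − 1/a)) = √(2.845e+15 · (2/9.783e+09 − 1/5.29925e+09)) m/s ≈ 211.5 m/s = 211.5 m/s.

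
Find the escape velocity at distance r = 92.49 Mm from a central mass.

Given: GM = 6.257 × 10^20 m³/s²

Convert to SI: r = 92.49 Mm = 9.249e+07 m.
Escape velocity comes from setting total energy to zero: ½v² − GM/r = 0 ⇒ v_esc = √(2GM / r).
v_esc = √(2 · 6.257e+20 / 9.249e+07) m/s ≈ 3.678e+06 m/s = 3678 km/s.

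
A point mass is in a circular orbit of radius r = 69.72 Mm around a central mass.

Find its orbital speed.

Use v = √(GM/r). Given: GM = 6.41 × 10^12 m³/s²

Convert to SI: r = 69.72 Mm = 6.972e+07 m.
For a circular orbit, gravity supplies the centripetal force, so v = √(GM / r).
v = √(6.41e+12 / 6.972e+07) m/s ≈ 303.2 m/s = 303.2 m/s.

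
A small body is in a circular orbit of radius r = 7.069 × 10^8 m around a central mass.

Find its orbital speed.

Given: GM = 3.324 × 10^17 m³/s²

For a circular orbit, gravity supplies the centripetal force, so v = √(GM / r).
v = √(3.324e+17 / 7.069e+08) m/s ≈ 2.168e+04 m/s = 21.68 km/s.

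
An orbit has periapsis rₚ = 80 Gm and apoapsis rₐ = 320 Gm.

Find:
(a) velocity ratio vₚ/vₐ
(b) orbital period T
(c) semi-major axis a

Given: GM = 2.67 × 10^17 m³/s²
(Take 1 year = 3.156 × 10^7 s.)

Convert to SI: rₚ = 80 Gm = 8e+10 m; rₐ = 320 Gm = 3.2e+11 m.
(a) Conservation of angular momentum (rₚvₚ = rₐvₐ) gives vₚ/vₐ = rₐ/rₚ = 3.2e+11/8e+10 ≈ 4
(b) With a = (rₚ + rₐ)/2 = 2e+11 m, T = 2π √(a³/GM) = 2π √((2e+11)³/2.67e+17) s ≈ 1.088e+09 s
(c) a = (rₚ + rₐ)/2 = (8e+10 + 3.2e+11)/2 ≈ 2e+11 m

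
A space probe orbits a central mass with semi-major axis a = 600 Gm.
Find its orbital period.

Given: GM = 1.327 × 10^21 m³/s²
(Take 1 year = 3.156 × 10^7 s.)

Convert to SI: a = 600 Gm = 6e+11 m.
Kepler's third law: T = 2π √(a³ / GM).
Substituting a = 6e+11 m and GM = 1.327e+21 m³/s²:
T = 2π √((6e+11)³ / 1.327e+21) s
T ≈ 8.016e+07 s = 2.54 years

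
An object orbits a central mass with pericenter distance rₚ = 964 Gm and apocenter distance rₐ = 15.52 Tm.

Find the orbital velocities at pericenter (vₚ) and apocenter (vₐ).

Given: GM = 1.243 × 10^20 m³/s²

Convert to SI: rₚ = 964 Gm = 9.64e+11 m; rₐ = 15.52 Tm = 1.552e+13 m.
Use the vis-viva equation v² = GM(2/r − 1/a) with a = (rₚ + rₐ)/2 = (9.64e+11 + 1.552e+13)/2 = 8.242e+12 m.
vₚ = √(GM · (2/rₚ − 1/a)) = √(1.243e+20 · (2/9.64e+11 − 1/8.242e+12)) m/s ≈ 1.558e+04 m/s = 15.58 km/s.
vₐ = √(GM · (2/rₐ − 1/a)) = √(1.243e+20 · (2/1.552e+13 − 1/8.242e+12)) m/s ≈ 967.9 m/s = 967.9 m/s.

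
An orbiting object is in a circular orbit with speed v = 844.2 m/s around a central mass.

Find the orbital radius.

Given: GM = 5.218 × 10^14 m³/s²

For a circular orbit, v² = GM / r, so r = GM / v².
r = 5.218e+14 / (844.2)² m ≈ 7.322e+08 m = 7.322 × 10^8 m.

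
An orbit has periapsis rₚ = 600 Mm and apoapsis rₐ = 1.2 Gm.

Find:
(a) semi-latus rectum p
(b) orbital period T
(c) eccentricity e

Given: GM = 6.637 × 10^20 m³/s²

Convert to SI: rₚ = 600 Mm = 6e+08 m; rₐ = 1.2 Gm = 1.2e+09 m.
(a) From a = (rₚ + rₐ)/2 = 9e+08 m and e = (rₐ − rₚ)/(rₐ + rₚ) = 0.333333, p = a(1 − e²) = 9e+08 · (1 − (0.333333)²) ≈ 8e+08 m
(b) With a = (rₚ + rₐ)/2 = 9e+08 m, T = 2π √(a³/GM) = 2π √((9e+08)³/6.637e+20) s ≈ 6585 s
(c) e = (rₐ − rₚ)/(rₐ + rₚ) = (1.2e+09 − 6e+08)/(1.2e+09 + 6e+08) ≈ 0.3333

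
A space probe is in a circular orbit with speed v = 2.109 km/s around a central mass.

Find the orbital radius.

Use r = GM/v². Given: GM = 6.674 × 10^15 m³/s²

Convert to SI: v = 2.109 km/s = 2109 m/s.
For a circular orbit, v² = GM / r, so r = GM / v².
r = 6.674e+15 / (2109)² m ≈ 1.5e+09 m = 1.5 Gm.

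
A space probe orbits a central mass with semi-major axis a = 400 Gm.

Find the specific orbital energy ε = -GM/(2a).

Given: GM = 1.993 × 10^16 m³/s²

Convert to SI: a = 400 Gm = 4e+11 m.
ε = −GM / (2a).
ε = −1.993e+16 / (2 · 4e+11) J/kg ≈ -2.491e+04 J/kg = -24.91 kJ/kg.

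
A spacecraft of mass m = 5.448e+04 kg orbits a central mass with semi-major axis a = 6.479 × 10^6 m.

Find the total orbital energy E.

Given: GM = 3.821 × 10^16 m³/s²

E = −GMm / (2a).
E = −3.821e+16 · 5.448e+04 / (2 · 6.479e+06) J ≈ -1.606e+14 J = -160.6 TJ.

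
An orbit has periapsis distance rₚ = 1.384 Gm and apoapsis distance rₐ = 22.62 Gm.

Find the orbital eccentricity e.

Convert to SI: rₚ = 1.384 Gm = 1.384e+09 m; rₐ = 22.62 Gm = 2.262e+10 m.
e = (rₐ − rₚ) / (rₐ + rₚ).
e = (2.262e+10 − 1.384e+09) / (2.262e+10 + 1.384e+09) = 2.1236e+10 / 2.4004e+10 ≈ 0.8847.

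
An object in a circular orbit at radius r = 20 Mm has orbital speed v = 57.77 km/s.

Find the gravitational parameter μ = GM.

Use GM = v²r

Convert to SI: r = 20 Mm = 2e+07 m; v = 57.77 km/s = 57770 m/s.
For a circular orbit v² = GM/r, so GM = v² · r.
GM = (57770)² · 2e+07 m³/s² ≈ 6.675e+16 m³/s² = 6.675 × 10^16 m³/s².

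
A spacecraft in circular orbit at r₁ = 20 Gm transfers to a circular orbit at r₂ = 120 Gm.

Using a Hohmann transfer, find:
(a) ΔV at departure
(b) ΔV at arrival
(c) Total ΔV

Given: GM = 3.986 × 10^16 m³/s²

Convert to SI: r₁ = 20 Gm = 2e+10 m; r₂ = 120 Gm = 1.2e+11 m.
Transfer semi-major axis: a_t = (r₁ + r₂)/2 = (2e+10 + 1.2e+11)/2 = 7e+10 m.
Circular speeds: v₁ = √(GM/r₁) = 1411.74 m/s, v₂ = √(GM/r₂) = 576.339 m/s.
Transfer speeds (vis-viva v² = GM(2/r − 1/a_t)): v₁ᵗ = 1848.4 m/s, v₂ᵗ = 308.066 m/s.
(a) ΔV₁ = |v₁ᵗ − v₁| ≈ 436.7 m/s = 436.7 m/s.
(b) ΔV₂ = |v₂ − v₂ᵗ| ≈ 268.3 m/s = 268.3 m/s.
(c) ΔV_total = ΔV₁ + ΔV₂ ≈ 704.9 m/s = 704.9 m/s.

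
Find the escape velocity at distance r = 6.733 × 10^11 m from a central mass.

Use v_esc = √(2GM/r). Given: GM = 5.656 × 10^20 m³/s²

Escape velocity comes from setting total energy to zero: ½v² − GM/r = 0 ⇒ v_esc = √(2GM / r).
v_esc = √(2 · 5.656e+20 / 6.733e+11) m/s ≈ 4.099e+04 m/s = 40.99 km/s.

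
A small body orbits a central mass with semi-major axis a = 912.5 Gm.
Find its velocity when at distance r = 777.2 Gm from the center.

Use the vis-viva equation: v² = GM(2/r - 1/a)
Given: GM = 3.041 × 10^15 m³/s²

Convert to SI: a = 912.5 Gm = 9.125e+11 m; r = 777.2 Gm = 7.772e+11 m.
Vis-viva: v = √(GM · (2/r − 1/a)).
2/r − 1/a = 2/7.772e+11 − 1/9.125e+11 = 1.47745e-12 m⁻¹.
v = √(3.041e+15 · 1.47745e-12) m/s ≈ 67.03 m/s = 67.03 m/s.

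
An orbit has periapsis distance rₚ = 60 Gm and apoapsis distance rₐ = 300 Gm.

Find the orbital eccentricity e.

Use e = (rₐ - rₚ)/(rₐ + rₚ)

Convert to SI: rₚ = 60 Gm = 6e+10 m; rₐ = 300 Gm = 3e+11 m.
e = (rₐ − rₚ) / (rₐ + rₚ).
e = (3e+11 − 6e+10) / (3e+11 + 6e+10) = 2.4e+11 / 3.6e+11 ≈ 0.6667.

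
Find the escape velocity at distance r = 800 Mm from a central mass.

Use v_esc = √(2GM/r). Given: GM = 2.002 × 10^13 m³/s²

Convert to SI: r = 800 Mm = 8e+08 m.
Escape velocity comes from setting total energy to zero: ½v² − GM/r = 0 ⇒ v_esc = √(2GM / r).
v_esc = √(2 · 2.002e+13 / 8e+08) m/s ≈ 223.7 m/s = 223.7 m/s.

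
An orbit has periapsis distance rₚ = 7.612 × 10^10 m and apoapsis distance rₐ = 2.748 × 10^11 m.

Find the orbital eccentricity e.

e = (rₐ − rₚ) / (rₐ + rₚ).
e = (2.748e+11 − 7.612e+10) / (2.748e+11 + 7.612e+10) = 1.9868e+11 / 3.5092e+11 ≈ 0.5662.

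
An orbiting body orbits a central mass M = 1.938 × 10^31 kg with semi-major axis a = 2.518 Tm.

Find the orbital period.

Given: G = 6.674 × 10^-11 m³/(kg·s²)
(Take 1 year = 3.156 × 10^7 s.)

Convert to SI: a = 2.518 Tm = 2.518e+12 m.
GM = G · M = 6.674e-11 · 1.938e+31 = 1.29342e+21 m³/s².
Kepler's third law: T = 2π √(a³ / GM).
Substituting a = 2.518e+12 m and GM = 1.29342e+21 m³/s²:
T = 2π √((2.518e+12)³ / 1.29342e+21) s
T ≈ 6.981e+08 s = 22.12 years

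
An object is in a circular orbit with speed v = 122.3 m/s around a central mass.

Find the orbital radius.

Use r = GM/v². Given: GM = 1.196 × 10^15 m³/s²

For a circular orbit, v² = GM / r, so r = GM / v².
r = 1.196e+15 / (122.3)² m ≈ 7.996e+10 m = 79.96 Gm.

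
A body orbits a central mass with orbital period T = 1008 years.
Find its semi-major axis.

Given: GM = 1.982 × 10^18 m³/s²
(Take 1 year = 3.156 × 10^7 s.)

Convert to SI: T = 1008 years = 3.18125e+10 s.
Invert Kepler's third law: a = (GM · T² / (4π²))^(1/3).
Substituting T = 3.18125e+10 s and GM = 1.982e+18 m³/s²:
a = (1.982e+18 · (3.18125e+10)² / (4π²))^(1/3) m
a ≈ 3.704e+12 m = 3.704 Tm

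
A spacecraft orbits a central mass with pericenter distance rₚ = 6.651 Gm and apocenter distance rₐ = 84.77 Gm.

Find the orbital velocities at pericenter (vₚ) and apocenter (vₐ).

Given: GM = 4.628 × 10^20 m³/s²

Convert to SI: rₚ = 6.651 Gm = 6.651e+09 m; rₐ = 84.77 Gm = 8.477e+10 m.
Use the vis-viva equation v² = GM(2/r − 1/a) with a = (rₚ + rₐ)/2 = (6.651e+09 + 8.477e+10)/2 = 4.57105e+10 m.
vₚ = √(GM · (2/rₚ − 1/a)) = √(4.628e+20 · (2/6.651e+09 − 1/4.57105e+10)) m/s ≈ 3.592e+05 m/s = 359.2 km/s.
vₐ = √(GM · (2/rₐ − 1/a)) = √(4.628e+20 · (2/8.477e+10 − 1/4.57105e+10)) m/s ≈ 2.818e+04 m/s = 28.18 km/s.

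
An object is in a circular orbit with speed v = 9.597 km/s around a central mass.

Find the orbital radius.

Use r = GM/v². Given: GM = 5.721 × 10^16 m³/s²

Convert to SI: v = 9.597 km/s = 9597 m/s.
For a circular orbit, v² = GM / r, so r = GM / v².
r = 5.721e+16 / (9597)² m ≈ 6.212e+08 m = 6.212 × 10^8 m.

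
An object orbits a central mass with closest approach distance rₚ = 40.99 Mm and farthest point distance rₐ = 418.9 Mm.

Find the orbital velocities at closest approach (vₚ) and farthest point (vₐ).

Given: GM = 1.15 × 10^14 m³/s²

Convert to SI: rₚ = 40.99 Mm = 4.099e+07 m; rₐ = 418.9 Mm = 4.189e+08 m.
Use the vis-viva equation v² = GM(2/r − 1/a) with a = (rₚ + rₐ)/2 = (4.099e+07 + 4.189e+08)/2 = 2.29945e+08 m.
vₚ = √(GM · (2/rₚ − 1/a)) = √(1.15e+14 · (2/4.099e+07 − 1/2.29945e+08)) m/s ≈ 2261 m/s = 2.261 km/s.
vₐ = √(GM · (2/rₐ − 1/a)) = √(1.15e+14 · (2/4.189e+08 − 1/2.29945e+08)) m/s ≈ 221.2 m/s = 221.2 m/s.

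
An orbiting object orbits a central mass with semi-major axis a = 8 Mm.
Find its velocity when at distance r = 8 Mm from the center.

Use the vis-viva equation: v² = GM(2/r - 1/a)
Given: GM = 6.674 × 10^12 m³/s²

Convert to SI: a = 8 Mm = 8e+06 m; r = 8 Mm = 8e+06 m.
Vis-viva: v = √(GM · (2/r − 1/a)).
2/r − 1/a = 2/8e+06 − 1/8e+06 = 1.25e-07 m⁻¹.
v = √(6.674e+12 · 1.25e-07) m/s ≈ 913.4 m/s = 913.4 m/s.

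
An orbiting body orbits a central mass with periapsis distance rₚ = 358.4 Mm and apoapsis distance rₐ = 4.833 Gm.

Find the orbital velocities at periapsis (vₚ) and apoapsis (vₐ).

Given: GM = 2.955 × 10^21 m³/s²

Convert to SI: rₚ = 358.4 Mm = 3.584e+08 m; rₐ = 4.833 Gm = 4.833e+09 m.
Use the vis-viva equation v² = GM(2/r − 1/a) with a = (rₚ + rₐ)/2 = (3.584e+08 + 4.833e+09)/2 = 2.5957e+09 m.
vₚ = √(GM · (2/rₚ − 1/a)) = √(2.955e+21 · (2/3.584e+08 − 1/2.5957e+09)) m/s ≈ 3.918e+06 m/s = 3918 km/s.
vₐ = √(GM · (2/rₐ − 1/a)) = √(2.955e+21 · (2/4.833e+09 − 1/2.5957e+09)) m/s ≈ 2.906e+05 m/s = 290.6 km/s.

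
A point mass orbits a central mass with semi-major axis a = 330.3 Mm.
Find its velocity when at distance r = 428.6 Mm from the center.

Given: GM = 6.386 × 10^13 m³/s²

Convert to SI: a = 330.3 Mm = 3.303e+08 m; r = 428.6 Mm = 4.286e+08 m.
Vis-viva: v = √(GM · (2/r − 1/a)).
2/r − 1/a = 2/4.286e+08 − 1/3.303e+08 = 1.6388e-09 m⁻¹.
v = √(6.386e+13 · 1.6388e-09) m/s ≈ 323.5 m/s = 323.5 m/s.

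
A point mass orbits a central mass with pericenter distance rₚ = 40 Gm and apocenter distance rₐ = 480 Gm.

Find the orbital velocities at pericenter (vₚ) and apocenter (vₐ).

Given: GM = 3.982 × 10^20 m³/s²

Convert to SI: rₚ = 40 Gm = 4e+10 m; rₐ = 480 Gm = 4.8e+11 m.
Use the vis-viva equation v² = GM(2/r − 1/a) with a = (rₚ + rₐ)/2 = (4e+10 + 4.8e+11)/2 = 2.6e+11 m.
vₚ = √(GM · (2/rₚ − 1/a)) = √(3.982e+20 · (2/4e+10 − 1/2.6e+11)) m/s ≈ 1.356e+05 m/s = 135.6 km/s.
vₐ = √(GM · (2/rₐ − 1/a)) = √(3.982e+20 · (2/4.8e+11 − 1/2.6e+11)) m/s ≈ 1.13e+04 m/s = 11.3 km/s.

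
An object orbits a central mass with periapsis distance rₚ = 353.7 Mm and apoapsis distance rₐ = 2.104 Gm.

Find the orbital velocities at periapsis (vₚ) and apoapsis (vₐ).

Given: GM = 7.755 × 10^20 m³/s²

Convert to SI: rₚ = 353.7 Mm = 3.537e+08 m; rₐ = 2.104 Gm = 2.104e+09 m.
Use the vis-viva equation v² = GM(2/r − 1/a) with a = (rₚ + rₐ)/2 = (3.537e+08 + 2.104e+09)/2 = 1.22885e+09 m.
vₚ = √(GM · (2/rₚ − 1/a)) = √(7.755e+20 · (2/3.537e+08 − 1/1.22885e+09)) m/s ≈ 1.938e+06 m/s = 1938 km/s.
vₐ = √(GM · (2/rₐ − 1/a)) = √(7.755e+20 · (2/2.104e+09 − 1/1.22885e+09)) m/s ≈ 3.257e+05 m/s = 325.7 km/s.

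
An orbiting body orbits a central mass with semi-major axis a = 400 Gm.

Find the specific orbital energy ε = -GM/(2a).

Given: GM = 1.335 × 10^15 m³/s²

Convert to SI: a = 400 Gm = 4e+11 m.
ε = −GM / (2a).
ε = −1.335e+15 / (2 · 4e+11) J/kg ≈ -1669 J/kg = -1.669 kJ/kg.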